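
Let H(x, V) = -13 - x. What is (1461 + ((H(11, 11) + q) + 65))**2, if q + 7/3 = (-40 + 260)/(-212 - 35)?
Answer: 1233416811649/549081 ≈ 2.2463e+6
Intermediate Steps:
q = -2389/741 (q = -7/3 + (-40 + 260)/(-212 - 35) = -7/3 + 220/(-247) = -7/3 + 220*(-1/247) = -7/3 - 220/247 = -2389/741 ≈ -3.2240)
(1461 + ((H(11, 11) + q) + 65))**2 = (1461 + (((-13 - 1*11) - 2389/741) + 65))**2 = (1461 + (((-13 - 11) - 2389/741) + 65))**2 = (1461 + ((-24 - 2389/741) + 65))**2 = (1461 + (-20173/741 + 65))**2 = (1461 + 27992/741)**2 = (1110593/741)**2 = 1233416811649/549081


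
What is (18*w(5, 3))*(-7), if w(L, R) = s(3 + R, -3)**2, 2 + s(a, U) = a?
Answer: -2016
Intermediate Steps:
s(a, U) = -2 + a
w(L, R) = (1 + R)**2 (w(L, R) = (-2 + (3 + R))**2 = (1 + R)**2)
(18*w(5, 3))*(-7) = (18*(1 + 3)**2)*(-7) = (18*4**2)*(-7) = (18*16)*(-7) = 288*(-7) = -2016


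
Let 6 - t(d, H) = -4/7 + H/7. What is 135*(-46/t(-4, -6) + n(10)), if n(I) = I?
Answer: 13365/26 ≈ 514.04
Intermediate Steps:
t(d, H) = 46/7 - H/7 (t(d, H) = 6 - (-4/7 + H/7) = 6 + (4/7 - H/7) = 46/7 - H/7)
135*(-46/t(-4, -6) + n(10)) = 135*(-46/(46/7 - ⅐*(-6)) + 10) = 135*(-46/(46/7 + 6/7) + 10) = 135*(-46/52/7 + 10) = 135*(-46*7/52 + 10) = 135*(-161/26 + 10) = 135*(99/26) = 13365/26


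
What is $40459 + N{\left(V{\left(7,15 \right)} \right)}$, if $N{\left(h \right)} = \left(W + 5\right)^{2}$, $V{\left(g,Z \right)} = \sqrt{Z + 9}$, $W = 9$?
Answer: $40655$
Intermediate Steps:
$V{\left(g,Z \right)} = \sqrt{9 + Z}$
$N{\left(h \right)} = 196$ ($N{\left(h \right)} = \left(9 + 5\right)^{2} = 14^{2} = 196$)
$40459 + N{\left(V{\left(7,15 \right)} \right)} = 40459 + 196 = 40655$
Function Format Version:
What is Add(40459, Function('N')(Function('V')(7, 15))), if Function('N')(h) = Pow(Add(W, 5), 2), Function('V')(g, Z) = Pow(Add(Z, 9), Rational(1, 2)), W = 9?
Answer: 40655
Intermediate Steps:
Function('V')(g, Z) = Pow(Add(9, Z), Rational(1, 2))
Function('N')(h) = 196 (Function('N')(h) = Pow(Add(9, 5), 2) = Pow(14, 2) = 196)
Add(40459, Function('N')(Function('V')(7, 15))) = Add(40459, 196) = 40655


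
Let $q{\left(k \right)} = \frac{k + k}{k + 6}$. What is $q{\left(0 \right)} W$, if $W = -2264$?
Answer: $0$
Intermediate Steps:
$q{\left(k \right)} = \frac{2 k}{6 + k}$
$q{\left(0 \right)} W = 2 \cdot 0 \frac{1}{6 + 0} \left(-2264\right) = 2 \cdot 0 \cdot \frac{1}{6} \left(-2264\right) = 0 \left(-2264\right) = 0$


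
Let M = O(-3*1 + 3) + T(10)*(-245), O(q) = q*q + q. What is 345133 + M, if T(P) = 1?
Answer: 344888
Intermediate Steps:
O(q) = q + q² (O(q) = q² + q = q + q²)
M = -245 (M = (-3*1 + 3)*(1 + (-3*1 + 3)) + 1*(-245) = (-3 + 3)*(1 + (-3 + 3)) - 245 = 0*(1 + 0) - 245 = 0*1 - 245 = 0 - 245 = -245)
345133 + M = 345133 - 245 = 344888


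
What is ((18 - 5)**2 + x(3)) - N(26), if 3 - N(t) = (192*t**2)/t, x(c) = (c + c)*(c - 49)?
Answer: 4882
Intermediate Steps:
x(c) = 2*c*(-49 + c) (x(c) = (2*c)*(-49 + c) = 2*c*(-49 + c))
N(t) = 3 - 192*t (N(t) = 3 - 192*t**2/t = 3 - 192*t)
((18 - 5)**2 + x(3)) - N(26) = ((18 - 5)**2 + 2*3*(-49 + 3)) - (3 - 192*26) = (13**2 + 2*3*(-46)) - (3 - 4992) = (169 - 276) - 1*(-4989) = -107 + 4989 = 4882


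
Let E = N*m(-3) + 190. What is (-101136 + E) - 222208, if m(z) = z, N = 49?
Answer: -323301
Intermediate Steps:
E = 43 (E = 49*(-3) + 190 = -147 + 190 = 43)
(-101136 + E) - 222208 = (-101136 + 43) - 222208 = -101093 - 222208 = -323301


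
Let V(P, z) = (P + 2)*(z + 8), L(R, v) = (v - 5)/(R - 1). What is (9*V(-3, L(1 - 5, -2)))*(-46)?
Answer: 19458/5 ≈ 3891.6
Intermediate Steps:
L(R, v) = (-5 + v)/(-1 + R)
V(P, z) = (2 + P)*(8 + z)
(9*V(-3, L(1 - 5, -2)))*(-46) = (9*(16 + 2*((-5 - 2)/(-1 + (1 - 5))) + 8*(-3) - 3*(-5 - 2)/(-1 + (1 - 5))))*(-46) = (9*(16 + 2*(-7/(-1 - 4)) - 24 - 3*(-7)/(-1 - 4)))*(-46) = (9*(16 + 2*(-7/(-5)) - 24 - 3*(-7)/(-5)))*(-46) = (9*(16 + 2*(-1/5*(-7)) - 24 - (-3)*(-7)/5))*(-46) = (9*(16 + 2*(7/5) - 24 - 3*7/5))*(-46) = (9*(16 + 14/5 - 24 - 21/5))*(-46) = (9*(-47/5))*(-46) = -423/5*(-46) = 19458/5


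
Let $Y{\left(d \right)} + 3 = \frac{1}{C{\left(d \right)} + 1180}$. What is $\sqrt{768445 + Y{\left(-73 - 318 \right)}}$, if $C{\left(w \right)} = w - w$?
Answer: $\frac{\sqrt{267494660495}}{590} \approx 876.61$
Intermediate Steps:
$C{\left(w \right)} = 0$
$Y{\left(d \right)} = - \frac{3539}{1180}$ ($Y{\left(d \right)} = -3 + \frac{1}{0 + 1180} = -3 + \frac{1}{1180} = - \frac{3539}{1180}$)
$\sqrt{768445 + Y{\left(-73 - 318 \right)}} = \sqrt{768445 - \frac{3539}{1180}} = \sqrt{\frac{906761561}{1180}} = \frac{\sqrt{267494660495}}{590}$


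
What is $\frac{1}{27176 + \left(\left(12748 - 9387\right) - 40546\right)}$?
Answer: $- \frac{1}{10009} \approx -9.991 \cdot 10^{-5}$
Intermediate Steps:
$\frac{1}{27176 + \left(\left(12748 - 9387\right) - 40546\right)} = \frac{1}{27176 + \left(3361 - 40546\right)} = \frac{1}{27176 - 37185} = \frac{1}{-10009} = - \frac{1}{10009}$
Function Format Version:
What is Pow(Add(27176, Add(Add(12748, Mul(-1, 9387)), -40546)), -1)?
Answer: Rational(-1, 10009) ≈ -9.9910e-5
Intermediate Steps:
Pow(Add(27176, Add(Add(12748, Mul(-1, 9387)), -40546)), -1) = Pow(Add(27176, Add(Add(12748, -9387), -40546)), -1) = Pow(Add(27176, Add(3361, -40546)), -1) = Pow(Add(27176, -37185), -1) = Pow(-10009, -1) = Rational(-1, 10009)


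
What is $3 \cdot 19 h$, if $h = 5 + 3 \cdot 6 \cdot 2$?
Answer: $2337$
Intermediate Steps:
$h = 41$ ($h = 5 + 18 \cdot 2 = 5 + 36 = 41$)
$3 \cdot 19 h = 3 \cdot 19 \cdot 41 = 57 \cdot 41 = 2337$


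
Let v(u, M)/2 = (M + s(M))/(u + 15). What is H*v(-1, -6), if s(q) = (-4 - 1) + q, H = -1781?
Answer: 30277/7 ≈ 4325.3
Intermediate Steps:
s(q) = -5 + q
v(u, M) = 2*(-5 + 2*M)/(15 + u) (v(u, M) = 2*((M + (-5 + M))/(u + 15)) = 2*((-5 + 2*M)/(15 + u)) = 2*(-5 + 2*M)/(15 + u))
H*v(-1, -6) = -3562*(-5 + 2*(-6))/(15 - 1) = -3562*(-5 - 12)/14 = -3562*(-17)/14 = -1781*(-17/7) = 30277/7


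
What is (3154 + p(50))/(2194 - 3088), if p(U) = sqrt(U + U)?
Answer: -1582/447 ≈ -3.5392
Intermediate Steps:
p(U) = sqrt(2)*sqrt(U) (p(U) = sqrt(2*U) = sqrt(2)*sqrt(U))
(3154 + p(50))/(2194 - 3088) = (3154 + sqrt(2)*sqrt(50))/(2194 - 3088) = (3154 + sqrt(2)*(5*sqrt(2)))/(-894) = (3154 + 10)*(-1/894) = 3164*(-1/894) = -1582/447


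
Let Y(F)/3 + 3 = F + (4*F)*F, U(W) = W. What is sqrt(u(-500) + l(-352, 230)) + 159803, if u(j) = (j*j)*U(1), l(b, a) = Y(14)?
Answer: 159803 + sqrt(252385) ≈ 1.6031e+5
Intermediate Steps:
Y(F) = -9 + 3*F + 12*F**2 (Y(F) = -9 + 3*(F + (4*F)*F) = -9 + 3*(F + 4*F**2) = -9 + (3*F + 12*F**2) = -9 + 3*F + 12*F**2)
l(b, a) = 2385 (l(b, a) = -9 + 3*14 + 12*14**2 = -9 + 42 + 12*196 = -9 + 42 + 2352 = 2385)
u(j) = j**2 (u(j) = (j*j)*1 = j**2*1 = j**2)
sqrt(u(-500) + l(-352, 230)) + 159803 = sqrt((-500)**2 + 2385) + 159803 = sqrt(250000 + 2385) + 159803 = sqrt(252385) + 159803 = 159803 + sqrt(252385)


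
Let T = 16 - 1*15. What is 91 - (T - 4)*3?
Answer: 100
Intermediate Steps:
T = 1 (T = 16 - 15 = 1)
91 - (T - 4)*3 = 91 - (1 - 4)*3 = 91 - (-3)*3 = 91 - 1*(-9) = 91 + 9 = 100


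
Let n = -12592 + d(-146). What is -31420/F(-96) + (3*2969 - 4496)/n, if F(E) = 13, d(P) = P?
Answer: -36389573/15054 ≈ -2417.3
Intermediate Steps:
n = -12738 (n = -12592 - 146 = -12738)
-31420/F(-96) + (3*2969 - 4496)/n = -31420/13 + (3*2969 - 4496)/(-12738) = -31420*1/13 + (8907 - 4496)*(-1/12738) = -31420/13 + 4411*(-1/12738) = -31420/13 - 401/1158 = -36389573/15054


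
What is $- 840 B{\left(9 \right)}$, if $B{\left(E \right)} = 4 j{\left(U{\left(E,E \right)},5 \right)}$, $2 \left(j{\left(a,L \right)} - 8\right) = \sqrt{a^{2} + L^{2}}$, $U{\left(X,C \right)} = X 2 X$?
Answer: $-26880 - 1680 \sqrt{26269} \approx -2.9917 \cdot 10^{5}$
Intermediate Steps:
$U{\left(X,C \right)} = 2 X^{2}$ ($U{\left(X,C \right)} = 2 X X = 2 X^{2}$)
$j{\left(a,L \right)} = 8 + \frac{\sqrt{L^{2} + a^{2}}}{2}$ ($j{\left(a,L \right)} = 8 + \frac{\sqrt{a^{2} + L^{2}}}{2} = 8 + \frac{\sqrt{L^{2} + a^{2}}}{2}$)
$B{\left(E \right)} = 32 + 2 \sqrt{25 + 4 E^{4}}$ ($B{\left(E \right)} = 4 \left(8 + \frac{\sqrt{5^{2} + \left(2 E^{2}\right)^{2}}}{2}\right) = 4 \left(8 + \frac{\sqrt{25 + 4 E^{4}}}{2}\right) = 32 + 2 \sqrt{25 + 4 E^{4}}$)
$- 840 B{\left(9 \right)} = - 840 \left(32 + 2 \sqrt{25 + 4 \cdot 9^{4}}\right) = - 840 \left(32 + 2 \sqrt{25 + 4 \cdot 6561}\right) = - 840 \left(32 + 2 \sqrt{25 + 26244}\right) = - 840 \left(32 + 2 \sqrt{26269}\right) = -26880 - 1680 \sqrt{26269}$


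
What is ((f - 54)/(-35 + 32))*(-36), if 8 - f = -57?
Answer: 132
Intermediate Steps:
f = 65 (f = 8 - 1*(-57) = 8 + 57 = 65)
((f - 54)/(-35 + 32))*(-36) = ((65 - 54)/(-35 + 32))*(-36) = (11/(-3))*(-36) = (11*(-⅓))*(-36) = -11/3*(-36) = 132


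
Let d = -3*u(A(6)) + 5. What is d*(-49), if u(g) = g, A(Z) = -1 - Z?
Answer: -1274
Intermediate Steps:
d = 26 (d = -3*(-1 - 1*6) + 5 = -3*(-1 - 6) + 5 = -3*(-7) + 5 = 21 + 5 = 26)
d*(-49) = 26*(-49) = -1274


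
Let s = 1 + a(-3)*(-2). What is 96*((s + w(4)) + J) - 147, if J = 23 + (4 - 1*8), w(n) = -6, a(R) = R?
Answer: 1773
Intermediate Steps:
s = 7 (s = 1 - 3*(-2) = 1 + 6 = 7)
J = 19 (J = 23 + (4 - 8) = 23 - 4 = 19)
96*((s + w(4)) + J) - 147 = 96*((7 - 6) + 19) - 147 = 96*(1 + 19) - 147 = 96*20 - 147 = 1920 - 147 = 1773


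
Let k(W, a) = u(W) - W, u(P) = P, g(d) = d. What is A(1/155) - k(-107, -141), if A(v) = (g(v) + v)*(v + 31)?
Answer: 9612/24025 ≈ 0.40008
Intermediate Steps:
A(v) = 2*v*(31 + v) (A(v) = (v + v)*(v + 31) = (2*v)*(31 + v) = 2*v*(31 + v))
k(W, a) = 0 (k(W, a) = W - W = 0)
A(1/155) - k(-107, -141) = 2*(31 + 1/155)/155 - 1*0 = 2*(1/155)*(31 + 1/155) + 0 = 2*(1/155)*(4806/155) + 0 = 9612/24025 + 0 = 9612/24025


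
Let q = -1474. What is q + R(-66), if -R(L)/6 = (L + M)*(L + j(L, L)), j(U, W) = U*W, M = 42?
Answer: 616286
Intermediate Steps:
R(L) = -6*(42 + L)*(L + L**2) (R(L) = -6*(L + 42)*(L + L*L) = -6*(42 + L)*(L + L**2))
q + R(-66) = -1474 + 6*(-66)*(-42 - 1*(-66)**2 - 43*(-66)) = -1474 + 6*(-66)*(-42 - 1*4356 + 2838) = -1474 + 6*(-66)*(-42 - 4356 + 2838) = -1474 + 6*(-66)*(-1560) = -1474 + 617760 = 616286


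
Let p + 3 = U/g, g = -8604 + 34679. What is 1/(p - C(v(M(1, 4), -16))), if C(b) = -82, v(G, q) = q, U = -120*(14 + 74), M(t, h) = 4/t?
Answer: 5215/409873 ≈ 0.012723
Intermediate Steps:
U = -10560 (U = -120*88 = -10560)
g = 26075
p = -17757/5215 (p = -3 - 10560/26075 = -3 - 10560*1/26075 = -3 - 2112/5215 = -17757/5215 ≈ -3.4050)
1/(p - C(v(M(1, 4), -16))) = 1/(-17757/5215 - 1*(-82)) = 1/(-17757/5215 + 82) = 1/(409873/5215) = 5215/409873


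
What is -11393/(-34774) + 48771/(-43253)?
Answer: -1203181325/1504079822 ≈ -0.79994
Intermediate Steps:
-11393/(-34774) + 48771/(-43253) = -11393*(-1/34774) + 48771*(-1/43253) = 11393/34774 - 48771/43253 = -1203181325/1504079822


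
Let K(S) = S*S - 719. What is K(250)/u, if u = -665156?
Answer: -61781/665156 ≈ -0.092882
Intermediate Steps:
K(S) = -719 + S² (K(S) = S² - 719 = -719 + S²)
K(250)/u = (-719 + 250²)/(-665156) = (-719 + 62500)*(-1/665156) = 61781*(-1/665156) = -61781/665156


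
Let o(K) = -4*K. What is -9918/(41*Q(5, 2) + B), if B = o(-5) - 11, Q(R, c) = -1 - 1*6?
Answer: 4959/139 ≈ 35.676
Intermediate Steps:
Q(R, c) = -7 (Q(R, c) = -1 - 6 = -7)
B = 9 (B = -4*(-5) - 11 = 20 - 11 = 9)
-9918/(41*Q(5, 2) + B) = -9918/(41*(-7) + 9) = -9918/(-287 + 9) = -9918/(-278) = -9918*(-1/278) = 4959/139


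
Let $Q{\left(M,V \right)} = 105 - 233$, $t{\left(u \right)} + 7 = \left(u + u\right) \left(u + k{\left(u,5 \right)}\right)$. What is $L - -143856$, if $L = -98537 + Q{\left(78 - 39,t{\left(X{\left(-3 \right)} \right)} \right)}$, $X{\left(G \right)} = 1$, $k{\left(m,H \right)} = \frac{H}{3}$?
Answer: $45191$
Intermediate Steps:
$k{\left(m,H \right)} = \frac{H}{3}$ ($k{\left(m,H \right)} = H \frac{1}{3} = \frac{H}{3}$)
$t{\left(u \right)} = -7 + 2 u \left(\frac{5}{3} + u\right)$ ($t{\left(u \right)} = -7 + \left(u + u\right) \left(u + \frac{1}{3} \cdot 5\right) = -7 + 2 u \left(u + \frac{5}{3}\right) = -7 + 2 u \left(\frac{5}{3} + u\right)$)
$Q{\left(M,V \right)} = -128$ ($Q{\left(M,V \right)} = 105 - 233 = -128$)
$L = -98665$ ($L = -98537 - 128 = -98665$)
$L - -143856 = -98665 - -143856 = -98665 + 143856 = 45191$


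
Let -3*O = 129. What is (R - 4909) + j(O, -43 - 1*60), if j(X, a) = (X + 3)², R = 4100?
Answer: 791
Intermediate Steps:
O = -43 (O = -⅓*129 = -43)
j(X, a) = (3 + X)²
(R - 4909) + j(O, -43 - 1*60) = (4100 - 4909) + (3 - 43)² = -809 + (-40)² = -809 + 1600 = 791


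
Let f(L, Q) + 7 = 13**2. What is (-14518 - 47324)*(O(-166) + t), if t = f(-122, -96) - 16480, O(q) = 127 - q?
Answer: 991018050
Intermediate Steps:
f(L, Q) = 162 (f(L, Q) = -7 + 13**2 = -7 + 169 = 162)
t = -16318 (t = 162 - 16480 = -16318)
(-14518 - 47324)*(O(-166) + t) = (-14518 - 47324)*((127 - 1*(-166)) - 16318) = -61842*((127 + 166) - 16318) = -61842*(293 - 16318) = -61842*(-16025) = 991018050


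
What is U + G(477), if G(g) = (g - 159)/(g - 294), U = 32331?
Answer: 1972297/61 ≈ 32333.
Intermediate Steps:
G(g) = (-159 + g)/(-294 + g)
U + G(477) = 32331 + (-159 + 477)/(-294 + 477) = 32331 + 318/183 = 32331 + (1/183)*318 = 32331 + 106/61 = 1972297/61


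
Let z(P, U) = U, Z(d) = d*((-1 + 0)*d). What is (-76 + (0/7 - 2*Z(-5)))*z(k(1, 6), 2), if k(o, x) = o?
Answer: -52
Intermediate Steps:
Z(d) = -d**2 (Z(d) = d*(-d) = -d**2)
(-76 + (0/7 - 2*Z(-5)))*z(k(1, 6), 2) = (-76 + (0/7 - (-2)*(-5)**2))*2 = (-76 + (0*(1/7) - (-2)*25))*2 = (-76 + (0 - 2*(-25)))*2 = (-76 + (0 + 50))*2 = (-76 + 50)*2 = -26*2 = -52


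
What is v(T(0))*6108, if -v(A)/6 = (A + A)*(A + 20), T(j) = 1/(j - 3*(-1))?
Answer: -496784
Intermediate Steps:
T(j) = 1/(3 + j) (T(j) = 1/(j + 3) = 1/(3 + j))
v(A) = -12*A*(20 + A) (v(A) = -6*(A + A)*(A + 20) = -6*2*A*(20 + A) = -12*A*(20 + A))
v(T(0))*6108 = -12*(20 + 1/(3 + 0))/(3 + 0)*6108 = -12*(20 + 1/3)/3*6108 = -12*1/3*(20 + 1/3)*6108 = -12*1/3*61/3*6108 = -244/3*6108 = -496784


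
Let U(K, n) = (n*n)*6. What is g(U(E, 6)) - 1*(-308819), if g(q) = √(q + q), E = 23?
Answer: 308819 + 12*√3 ≈ 3.0884e+5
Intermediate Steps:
U(K, n) = 6*n² (U(K, n) = n²*6 = 6*n²)
g(q) = √2*√q (g(q) = √(2*q) = √2*√q)
g(U(E, 6)) - 1*(-308819) = √2*√(6*6²) - 1*(-308819) = √2*√(6*36) + 308819 = √2*√216 + 308819 = √2*(6*√6) + 308819 = 12*√3 + 308819 = 308819 + 12*√3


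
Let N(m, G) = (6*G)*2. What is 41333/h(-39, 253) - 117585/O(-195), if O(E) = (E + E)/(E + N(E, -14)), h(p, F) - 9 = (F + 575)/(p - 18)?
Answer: -24553999/210 ≈ -1.1692e+5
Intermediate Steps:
N(m, G) = 12*G
h(p, F) = 9 + (575 + F)/(-18 + p) (h(p, F) = 9 + (F + 575)/(p - 18) = 9 + (575 + F)/(-18 + p))
O(E) = 2*E/(-168 + E) (O(E) = (E + E)/(E + 12*(-14)) = (2*E)/(E - 168) = (2*E)/(-168 + E) = 2*E/(-168 + E))
41333/h(-39, 253) - 117585/O(-195) = 41333/(((413 + 253 + 9*(-39))/(-18 - 39))) - 117585/(2*(-195)/(-168 - 195)) = 41333/(((413 + 253 - 351)/(-57))) - 117585/(2*(-195)/(-363)) = 41333/((-1/57*315)) - 117585/(2*(-195)*(-1/363)) = 41333/(-105/19) - 117585/130/121 = 41333*(-19/105) - 117585*121/130 = -785327/105 - 218889/2 = -24553999/210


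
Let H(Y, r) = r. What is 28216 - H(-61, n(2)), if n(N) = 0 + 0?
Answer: 28216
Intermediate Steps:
n(N) = 0
28216 - H(-61, n(2)) = 28216 - 1*0 = 28216 + 0 = 28216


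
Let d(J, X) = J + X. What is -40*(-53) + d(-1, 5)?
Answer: 2124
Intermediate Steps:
-40*(-53) + d(-1, 5) = -40*(-53) + (-1 + 5) = 2120 + 4 = 2124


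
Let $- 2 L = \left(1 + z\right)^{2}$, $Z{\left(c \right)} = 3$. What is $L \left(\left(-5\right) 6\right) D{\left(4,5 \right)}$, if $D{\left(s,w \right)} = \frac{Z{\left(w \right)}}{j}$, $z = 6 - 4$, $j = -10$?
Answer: $- \frac{81}{2} \approx -40.5$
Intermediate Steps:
$z = 2$
$D{\left(s,w \right)} = - \frac{3}{10}$ ($D{\left(s,w \right)} = \frac{3}{-10} = 3 \left(- \frac{1}{10}\right) = - \frac{3}{10}$)
$L = - \frac{9}{2}$ ($L = - \frac{\left(1 + 2\right)^{2}}{2} = - \frac{3^{2}}{2} = \left(- \frac{1}{2}\right) 9 = - \frac{9}{2} \approx -4.5$)
$L \left(\left(-5\right) 6\right) D{\left(4,5 \right)} = - \frac{9 \left(\left(-5\right) 6\right)}{2} \left(- \frac{3}{10}\right) = \left(- \frac{9}{2}\right) \left(-30\right) \left(- \frac{3}{10}\right) = 135 \left(- \frac{3}{10}\right) = - \frac{81}{2}$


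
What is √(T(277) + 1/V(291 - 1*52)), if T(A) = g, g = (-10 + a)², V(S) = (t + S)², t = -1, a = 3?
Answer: √2775557/238 ≈ 7.0000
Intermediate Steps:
V(S) = (-1 + S)²
g = 49 (g = (-10 + 3)² = (-7)² = 49)
T(A) = 49
√(T(277) + 1/V(291 - 1*52)) = √(49 + 1/((-1 + (291 - 1*52))²)) = √(49 + 1/((-1 + (291 - 52))²)) = √(49 + 1/((-1 + 239)²)) = √(49 + 1/(238²)) = √(49 + 1/56644) = √(2775557/56644) = √2775557/238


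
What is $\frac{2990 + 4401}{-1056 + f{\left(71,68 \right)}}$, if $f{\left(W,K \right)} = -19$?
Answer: $- \frac{7391}{1075} \approx -6.8754$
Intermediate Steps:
$\frac{2990 + 4401}{-1056 + f{\left(71,68 \right)}} = \frac{2990 + 4401}{-1056 - 19} = \frac{7391}{-1075} = 7391 \left(- \frac{1}{1075}\right) = - \frac{7391}{1075}$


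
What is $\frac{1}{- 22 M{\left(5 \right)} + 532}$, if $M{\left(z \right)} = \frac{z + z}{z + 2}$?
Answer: $\frac{7}{3504} \approx 0.0019977$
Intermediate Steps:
$M{\left(z \right)} = \frac{2 z}{2 + z}$
$\frac{1}{- 22 M{\left(5 \right)} + 532} = \frac{1}{- 22 \cdot 2 \cdot 5 \frac{1}{2 + 5} + 532} = \frac{1}{- 22 \cdot 2 \cdot 5 \cdot \frac{1}{7} + 532} = \frac{1}{\left(-22\right) \frac{10}{7} + 532} = \frac{1}{- \frac{220}{7} + 532} = \frac{1}{\frac{3504}{7}} = \frac{7}{3504}$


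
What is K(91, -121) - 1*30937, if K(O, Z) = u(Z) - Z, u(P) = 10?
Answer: -30806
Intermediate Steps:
K(O, Z) = 10 - Z
K(91, -121) - 1*30937 = (10 - 1*(-121)) - 1*30937 = (10 + 121) - 30937 = 131 - 30937 = -30806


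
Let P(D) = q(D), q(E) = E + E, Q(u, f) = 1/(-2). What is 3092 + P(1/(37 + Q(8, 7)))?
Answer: 225720/73 ≈ 3092.1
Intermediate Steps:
Q(u, f) = -½
q(E) = 2*E
P(D) = 2*D
3092 + P(1/(37 + Q(8, 7))) = 3092 + 2/(37 - ½) = 3092 + 2/(73/2) = 3092 + 2*(2/73) = 3092 + 4/73 = 225720/73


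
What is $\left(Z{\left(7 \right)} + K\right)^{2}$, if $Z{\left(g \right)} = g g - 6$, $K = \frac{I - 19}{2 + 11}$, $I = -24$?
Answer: $\frac{266256}{169} \approx 1575.5$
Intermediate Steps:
$K = - \frac{43}{13}$ ($K = \frac{-24 - 19}{2 + 11} = - \frac{43}{13} \approx -3.3077$)
$Z{\left(g \right)} = -6 + g^{2}$ ($Z{\left(g \right)} = g^{2} - 6 = -6 + g^{2}$)
$\left(Z{\left(7 \right)} + K\right)^{2} = \left(\left(-6 + 7^{2}\right) - \frac{43}{13}\right)^{2} = \left(\left(-6 + 49\right) - \frac{43}{13}\right)^{2} = \left(43 - \frac{43}{13}\right)^{2} = \left(\frac{516}{13}\right)^{2} = \frac{266256}{169}$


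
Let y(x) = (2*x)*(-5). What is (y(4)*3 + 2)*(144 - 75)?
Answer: -8142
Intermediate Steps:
y(x) = -10*x
(y(4)*3 + 2)*(144 - 75) = (-10*4*3 + 2)*(144 - 75) = (-40*3 + 2)*69 = (-120 + 2)*69 = -118*69 = -8142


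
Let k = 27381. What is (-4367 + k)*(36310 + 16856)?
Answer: 1223562324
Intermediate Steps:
(-4367 + k)*(36310 + 16856) = (-4367 + 27381)*(36310 + 16856) = 23014*53166 = 1223562324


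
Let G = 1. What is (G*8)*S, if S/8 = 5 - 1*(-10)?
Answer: 960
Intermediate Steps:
S = 120 (S = 8*(5 - 1*(-10)) = 8*(5 + 10) = 8*15 = 120)
(G*8)*S = (1*8)*120 = 8*120 = 960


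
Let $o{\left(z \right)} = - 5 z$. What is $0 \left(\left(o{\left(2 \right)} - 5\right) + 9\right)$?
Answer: $0$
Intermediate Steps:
$0 \left(\left(o{\left(2 \right)} - 5\right) + 9\right) = 0 \left(\left(\left(-5\right) 2 - 5\right) + 9\right) = 0 \left(\left(-10 - 5\right) + 9\right) = 0 \left(-15 + 9\right) = 0 \left(-6\right) = 0$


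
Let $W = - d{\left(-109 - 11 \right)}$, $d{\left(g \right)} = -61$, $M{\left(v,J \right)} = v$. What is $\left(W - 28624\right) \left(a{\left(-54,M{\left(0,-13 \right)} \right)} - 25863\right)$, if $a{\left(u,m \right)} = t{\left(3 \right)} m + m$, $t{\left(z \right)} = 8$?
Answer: $738724869$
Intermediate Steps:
$a{\left(u,m \right)} = 9 m$ ($a{\left(u,m \right)} = 8 m + m = 9 m$)
$W = 61$ ($W = \left(-1\right) \left(-61\right) = 61$)
$\left(W - 28624\right) \left(a{\left(-54,M{\left(0,-13 \right)} \right)} - 25863\right) = \left(61 - 28624\right) \left(9 \cdot 0 - 25863\right) = - 28563 \left(0 - 25863\right) = \left(-28563\right) \left(-25863\right) = 738724869$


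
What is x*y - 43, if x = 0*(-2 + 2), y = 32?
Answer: -43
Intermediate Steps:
x = 0 (x = 0*0 = 0)
x*y - 43 = 0*32 - 43 = 0 - 43 = -43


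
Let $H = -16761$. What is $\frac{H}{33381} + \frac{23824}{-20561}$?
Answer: $- \frac{379963955}{228782247} \approx -1.6608$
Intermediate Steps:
$\frac{H}{33381} + \frac{23824}{-20561} = - \frac{16761}{33381} + \frac{23824}{-20561} = \left(-16761\right) \frac{1}{33381} + 23824 \left(- \frac{1}{20561}\right) = - \frac{5587}{11127} - \frac{23824}{20561} = - \frac{379963955}{228782247}$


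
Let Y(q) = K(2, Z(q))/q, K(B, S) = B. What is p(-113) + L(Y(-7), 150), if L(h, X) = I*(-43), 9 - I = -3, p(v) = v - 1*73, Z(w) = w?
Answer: -702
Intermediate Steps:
p(v) = -73 + v (p(v) = v - 73 = -73 + v)
I = 12 (I = 9 - 1*(-3) = 9 + 3 = 12)
Y(q) = 2/q
L(h, X) = -516 (L(h, X) = 12*(-43) = -516)
p(-113) + L(Y(-7), 150) = (-73 - 113) - 516 = -186 - 516 = -702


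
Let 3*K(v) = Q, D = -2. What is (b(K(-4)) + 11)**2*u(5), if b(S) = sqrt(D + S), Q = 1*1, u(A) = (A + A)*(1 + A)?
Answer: 7160 + 440*I*sqrt(15) ≈ 7160.0 + 1704.1*I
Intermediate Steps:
u(A) = 2*A*(1 + A) (u(A) = (2*A)*(1 + A) = 2*A*(1 + A))
Q = 1
K(v) = 1/3 (K(v) = (1/3)*1 = 1/3)
b(S) = sqrt(-2 + S)
(b(K(-4)) + 11)**2*u(5) = (sqrt(-2 + 1/3) + 11)**2*(2*5*(1 + 5)) = (sqrt(-5/3) + 11)**2*(2*5*6) = (I*sqrt(15)/3 + 11)**2*60 = (11 + I*sqrt(15)/3)**2*60 = 60*(11 + I*sqrt(15)/3)**2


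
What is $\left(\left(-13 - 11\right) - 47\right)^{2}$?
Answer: $5041$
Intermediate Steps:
$\left(\left(-13 - 11\right) - 47\right)^{2} = \left(-24 - 47\right)^{2} = \left(-71\right)^{2} = 5041$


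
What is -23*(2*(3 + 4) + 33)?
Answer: -1081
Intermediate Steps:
-23*(2*(3 + 4) + 33) = -23*(2*7 + 33) = -23*(14 + 33) = -23*47 = -1081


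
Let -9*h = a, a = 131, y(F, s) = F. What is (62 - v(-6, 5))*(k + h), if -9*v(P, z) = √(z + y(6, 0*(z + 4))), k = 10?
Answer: -2542/9 - 41*√11/81 ≈ -284.12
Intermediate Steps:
h = -131/9 (h = -⅑*131 = -131/9 ≈ -14.556)
v(P, z) = -√(6 + z)/9 (v(P, z) = -√(z + 6)/9 = -√(6 + z)/9)
(62 - v(-6, 5))*(k + h) = (62 - (-1)*√(6 + 5)/9)*(10 - 131/9) = (62 - (-1)*√11/9)*(-41/9) = (62 + √11/9)*(-41/9) = -2542/9 - 41*√11/81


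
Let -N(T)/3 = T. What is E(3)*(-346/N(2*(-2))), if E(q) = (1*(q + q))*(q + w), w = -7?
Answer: 692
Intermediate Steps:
N(T) = -3*T
E(q) = 2*q*(-7 + q) (E(q) = (1*(q + q))*(q - 7) = (1*(2*q))*(-7 + q) = (2*q)*(-7 + q) = 2*q*(-7 + q))
E(3)*(-346/N(2*(-2))) = (2*3*(-7 + 3))*(-346/((-6*(-2)))) = (2*3*(-4))*(-346/((-3*(-4)))) = -(-8304)/12 = -24*(-173/6) = 692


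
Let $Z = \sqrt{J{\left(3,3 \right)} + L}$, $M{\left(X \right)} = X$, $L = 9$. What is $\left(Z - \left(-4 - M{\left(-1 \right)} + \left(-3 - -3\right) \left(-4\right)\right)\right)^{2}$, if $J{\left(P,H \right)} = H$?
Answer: $21 + 12 \sqrt{3} \approx 41.785$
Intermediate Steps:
$Z = 2 \sqrt{3}$ ($Z = \sqrt{3 + 9} = \sqrt{12} = 2 \sqrt{3} \approx 3.4641$)
$\left(Z - \left(-4 - M{\left(-1 \right)} + \left(-3 - -3\right) \left(-4\right)\right)\right)^{2} = \left(2 \sqrt{3} - \left(-3 + \left(-3 - -3\right) \left(-4\right)\right)\right)^{2} = \left(2 \sqrt{3} - \left(-3 + \left(-3 + 3\right) \left(-4\right)\right)\right)^{2} = \left(2 \sqrt{3} - -3\right)^{2} = \left(2 \sqrt{3} + \left(-1 + 4\right)\right)^{2} = \left(2 \sqrt{3} + 3\right)^{2} = \left(3 + 2 \sqrt{3}\right)^{2}$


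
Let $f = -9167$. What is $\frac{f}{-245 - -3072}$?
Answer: $- \frac{9167}{2827} \approx -3.2427$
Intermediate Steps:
$\frac{f}{-245 - -3072} = - \frac{9167}{-245 - -3072} = - \frac{9167}{-245 + 3072} = - \frac{9167}{2827}$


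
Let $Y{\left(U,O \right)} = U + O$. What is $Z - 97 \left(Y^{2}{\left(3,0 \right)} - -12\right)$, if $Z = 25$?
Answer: $-2012$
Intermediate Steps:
$Y{\left(U,O \right)} = O + U$
$Z - 97 \left(Y^{2}{\left(3,0 \right)} - -12\right) = 25 - 97 \left(\left(0 + 3\right)^{2} - -12\right) = 25 - 97 \left(3^{2} + 12\right) = 25 - 97 \left(9 + 12\right) = 25 - 2037 = -2012$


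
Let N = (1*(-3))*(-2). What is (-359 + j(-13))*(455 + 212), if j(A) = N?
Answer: -235451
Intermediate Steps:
N = 6 (N = -3*(-2) = 6)
j(A) = 6
(-359 + j(-13))*(455 + 212) = (-359 + 6)*(455 + 212) = -353*667 = -235451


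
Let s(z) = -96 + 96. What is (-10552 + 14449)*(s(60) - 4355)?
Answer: -16971435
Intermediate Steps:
s(z) = 0
(-10552 + 14449)*(s(60) - 4355) = (-10552 + 14449)*(0 - 4355) = 3897*(-4355) = -16971435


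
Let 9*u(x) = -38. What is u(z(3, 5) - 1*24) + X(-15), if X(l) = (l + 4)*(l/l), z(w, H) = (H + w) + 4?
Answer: -137/9 ≈ -15.222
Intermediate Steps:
z(w, H) = 4 + H + w
u(x) = -38/9 (u(x) = (⅑)*(-38) = -38/9)
X(l) = 4 + l (X(l) = (4 + l)*1 = 4 + l)
u(z(3, 5) - 1*24) + X(-15) = -38/9 + (4 - 15) = -38/9 - 11 = -137/9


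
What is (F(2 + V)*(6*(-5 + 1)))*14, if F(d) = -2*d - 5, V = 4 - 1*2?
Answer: 4368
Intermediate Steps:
V = 2 (V = 4 - 2 = 2)
F(d) = -5 - 2*d
(F(2 + V)*(6*(-5 + 1)))*14 = ((-5 - 2*(2 + 2))*(6*(-5 + 1)))*14 = ((-5 - 2*4)*(6*(-4)))*14 = ((-5 - 8)*(-24))*14 = -13*(-24)*14 = 312*14 = 4368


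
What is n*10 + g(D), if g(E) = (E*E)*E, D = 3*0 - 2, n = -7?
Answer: -78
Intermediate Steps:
D = -2 (D = 0 - 2 = -2)
g(E) = E³ (g(E) = E²*E = E³)
n*10 + g(D) = -7*10 + (-2)³ = -70 - 8 = -78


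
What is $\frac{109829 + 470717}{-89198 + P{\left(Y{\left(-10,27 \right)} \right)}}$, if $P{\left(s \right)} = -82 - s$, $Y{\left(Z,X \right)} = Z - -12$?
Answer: $- \frac{290273}{44641} \approx -6.5024$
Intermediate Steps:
$Y{\left(Z,X \right)} = 12 + Z$ ($Y{\left(Z,X \right)} = Z + 12 = 12 + Z$)
$\frac{109829 + 470717}{-89198 + P{\left(Y{\left(-10,27 \right)} \right)}} = \frac{109829 + 470717}{-89198 - 84} = \frac{580546}{-89198 - 84} = \frac{580546}{-89282} = 580546 \left(- \frac{1}{89282}\right) = - \frac{290273}{44641}$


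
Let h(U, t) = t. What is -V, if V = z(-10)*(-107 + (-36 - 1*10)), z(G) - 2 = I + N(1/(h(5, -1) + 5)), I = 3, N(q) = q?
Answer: 3213/4 ≈ 803.25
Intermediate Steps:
z(G) = 21/4 (z(G) = 2 + (3 + 1/(-1 + 5)) = 2 + (3 + 1/4) = 2 + 13/4 = 21/4)
V = -3213/4 (V = 21*(-107 + (-36 - 1*10))/4 = 21*(-107 + (-36 - 10))/4 = 21*(-107 - 46)/4 = (21/4)*(-153) = -3213/4 ≈ -803.25)
-V = -1*(-3213/4) = 3213/4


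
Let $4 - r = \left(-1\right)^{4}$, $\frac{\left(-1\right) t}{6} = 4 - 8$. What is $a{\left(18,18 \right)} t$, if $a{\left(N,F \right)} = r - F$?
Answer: $-360$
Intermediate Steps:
$t = 24$ ($t = - 6 \left(4 - 8\right) = \left(-6\right) \left(-4\right) = 24$)
$r = 3$ ($r = 4 - \left(-1\right)^{4} = 4 - 1 = 3$)
$a{\left(N,F \right)} = 3 - F$
$a{\left(18,18 \right)} t = \left(3 - 18\right) 24 = \left(-15\right) 24 = -360$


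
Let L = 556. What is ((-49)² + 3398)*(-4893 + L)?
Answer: -25150263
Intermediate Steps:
((-49)² + 3398)*(-4893 + L) = ((-49)² + 3398)*(-4893 + 556) = (2401 + 3398)*(-4337) = 5799*(-4337) = -25150263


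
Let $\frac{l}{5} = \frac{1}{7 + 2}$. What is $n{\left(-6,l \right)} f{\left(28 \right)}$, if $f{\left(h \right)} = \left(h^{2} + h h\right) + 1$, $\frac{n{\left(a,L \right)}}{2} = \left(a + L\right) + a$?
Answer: $- \frac{107738}{3} \approx -35913.0$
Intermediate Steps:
$l = \frac{5}{9}$ ($l = \frac{5}{7 + 2} = \frac{5}{9} \approx 0.55556$)
$n{\left(a,L \right)} = 2 L + 4 a$ ($n{\left(a,L \right)} = 2 \left(\left(a + L\right) + a\right) = 2 \left(\left(L + a\right) + a\right) = 2 \left(L + 2 a\right) = 2 L + 4 a$)
$f{\left(h \right)} = 1 + 2 h^{2}$ ($f{\left(h \right)} = \left(h^{2} + h^{2}\right) + 1 = 2 h^{2} + 1 = 1 + 2 h^{2}$)
$n{\left(-6,l \right)} f{\left(28 \right)} = \left(2 \cdot \frac{5}{9} + 4 \left(-6\right)\right) \left(1 + 2 \cdot 28^{2}\right) = \left(\frac{10}{9} - 24\right) \left(1 + 2 \cdot 784\right) = - \frac{206 \left(1 + 1568\right)}{9} = \left(- \frac{206}{9}\right) 1569 = - \frac{107738}{3}$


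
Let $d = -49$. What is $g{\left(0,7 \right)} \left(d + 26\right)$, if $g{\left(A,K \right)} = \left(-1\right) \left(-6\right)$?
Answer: $-138$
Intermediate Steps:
$g{\left(A,K \right)} = 6$
$g{\left(0,7 \right)} \left(d + 26\right) = 6 \left(-49 + 26\right) = 6 \left(-23\right) = -138$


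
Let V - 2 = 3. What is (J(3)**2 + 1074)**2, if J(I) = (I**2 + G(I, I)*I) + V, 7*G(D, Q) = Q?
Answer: 4105605625/2401 ≈ 1.7100e+6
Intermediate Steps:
V = 5 (V = 2 + 3 = 5)
G(D, Q) = Q/7
J(I) = 5 + 8*I**2/7 (J(I) = (I**2 + (I/7)*I) + 5 = (I**2 + I**2/7) + 5 = 8*I**2/7 + 5 = 5 + 8*I**2/7)
(J(3)**2 + 1074)**2 = ((5 + (8/7)*3**2)**2 + 1074)**2 = ((5 + (8/7)*9)**2 + 1074)**2 = ((5 + 72/7)**2 + 1074)**2 = ((107/7)**2 + 1074)**2 = (11449/49 + 1074)**2 = (64075/49)**2 = 4105605625/2401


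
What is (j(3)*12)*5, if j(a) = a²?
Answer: 540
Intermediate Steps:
(j(3)*12)*5 = (3²*12)*5 = (9*12)*5 = 108*5 = 540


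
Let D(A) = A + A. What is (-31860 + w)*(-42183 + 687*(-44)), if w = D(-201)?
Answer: 2336123682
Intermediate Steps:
D(A) = 2*A
w = -402 (w = 2*(-201) = -402)
(-31860 + w)*(-42183 + 687*(-44)) = (-31860 - 402)*(-42183 + 687*(-44)) = -32262*(-42183 - 30228) = -32262*(-72411) = 2336123682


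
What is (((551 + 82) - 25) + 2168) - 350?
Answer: 2426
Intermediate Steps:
(((551 + 82) - 25) + 2168) - 350 = ((633 - 25) + 2168) - 350 = (608 + 2168) - 350 = 2776 - 350 = 2426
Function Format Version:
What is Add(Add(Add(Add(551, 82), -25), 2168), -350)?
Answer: 2426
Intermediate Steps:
Add(Add(Add(Add(551, 82), -25), 2168), -350) = Add(Add(Add(633, -25), 2168), -350) = Add(Add(608, 2168), -350) = Add(2776, -350) = 2426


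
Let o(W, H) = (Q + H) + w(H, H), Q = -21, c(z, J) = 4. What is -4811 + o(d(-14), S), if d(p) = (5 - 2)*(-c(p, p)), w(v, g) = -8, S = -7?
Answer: -4847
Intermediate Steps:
d(p) = -12 (d(p) = (5 - 2)*(-1*4) = 3*(-4) = -12)
o(W, H) = -29 + H (o(W, H) = (-21 + H) - 8 = -29 + H)
-4811 + o(d(-14), S) = -4811 + (-29 - 7) = -4811 - 36 = -4847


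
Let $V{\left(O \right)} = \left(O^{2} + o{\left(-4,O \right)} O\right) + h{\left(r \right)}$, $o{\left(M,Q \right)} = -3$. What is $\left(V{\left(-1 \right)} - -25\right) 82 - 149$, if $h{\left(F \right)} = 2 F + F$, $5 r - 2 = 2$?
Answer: $\frac{12129}{5} \approx 2425.8$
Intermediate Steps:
$r = \frac{4}{5}$ ($r = \frac{2}{5} + \frac{1}{5} \cdot 2 = \frac{2}{5} + \frac{2}{5} = \frac{4}{5} \approx 0.8$)
$h{\left(F \right)} = 3 F$
$V{\left(O \right)} = \frac{12}{5} + O^{2} - 3 O$ ($V{\left(O \right)} = \left(O^{2} - 3 O\right) + 3 \cdot \frac{4}{5} = \left(O^{2} - 3 O\right) + \frac{12}{5} = \frac{12}{5} + O^{2} - 3 O$)
$\left(V{\left(-1 \right)} - -25\right) 82 - 149 = \left(\left(\frac{12}{5} + \left(-1\right)^{2} - -3\right) - -25\right) 82 - 149 = \left(\left(\frac{12}{5} + 1 + 3\right) + 25\right) 82 - 149 = \left(\frac{32}{5} + 25\right) 82 - 149 = \frac{157}{5} \cdot 82 - 149 = \frac{12874}{5} - 149 = \frac{12129}{5}$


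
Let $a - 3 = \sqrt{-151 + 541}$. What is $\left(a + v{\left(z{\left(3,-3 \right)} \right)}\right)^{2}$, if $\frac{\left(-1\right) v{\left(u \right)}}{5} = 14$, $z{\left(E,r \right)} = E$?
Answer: $\left(67 - \sqrt{390}\right)^{2} \approx 2232.7$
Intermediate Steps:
$v{\left(u \right)} = -70$ ($v{\left(u \right)} = \left(-5\right) 14 = -70$)
$a = 3 + \sqrt{390}$ ($a = 3 + \sqrt{-151 + 541} = 3 + \sqrt{390} \approx 22.748$)
$\left(a + v{\left(z{\left(3,-3 \right)} \right)}\right)^{2} = \left(\left(3 + \sqrt{390}\right) - 70\right)^{2} = \left(-67 + \sqrt{390}\right)^{2}$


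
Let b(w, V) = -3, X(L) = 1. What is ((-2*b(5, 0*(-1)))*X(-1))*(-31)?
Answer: -186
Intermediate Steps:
((-2*b(5, 0*(-1)))*X(-1))*(-31) = (-2*(-3)*1)*(-31) = (6*1)*(-31) = 6*(-31) = -186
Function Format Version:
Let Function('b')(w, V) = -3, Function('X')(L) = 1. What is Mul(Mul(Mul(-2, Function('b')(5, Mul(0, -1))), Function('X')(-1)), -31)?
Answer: -186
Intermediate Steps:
Mul(Mul(Mul(-2, Function('b')(5, Mul(0, -1))), Function('X')(-1)), -31) = Mul(Mul(Mul(-2, -3), 1), -31) = Mul(Mul(6, 1), -31) = Mul(6, -31) = -186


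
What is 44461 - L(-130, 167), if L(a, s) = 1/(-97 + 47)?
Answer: 2223051/50 ≈ 44461.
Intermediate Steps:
L(a, s) = -1/50 (L(a, s) = 1/(-50) = -1/50)
44461 - L(-130, 167) = 44461 - 1*(-1/50) = 44461 + 1/50 = 2223051/50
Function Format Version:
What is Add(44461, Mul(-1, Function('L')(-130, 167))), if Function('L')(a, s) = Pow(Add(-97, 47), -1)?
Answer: Rational(2223051, 50) ≈ 44461.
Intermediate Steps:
Function('L')(a, s) = Rational(-1, 50) (Function('L')(a, s) = Pow(-50, -1) = Rational(-1, 50))
Add(44461, Mul(-1, Function('L')(-130, 167))) = Add(44461, Mul(-1, Rational(-1, 50))) = Add(44461, Rational(1, 50)) = Rational(2223051, 50)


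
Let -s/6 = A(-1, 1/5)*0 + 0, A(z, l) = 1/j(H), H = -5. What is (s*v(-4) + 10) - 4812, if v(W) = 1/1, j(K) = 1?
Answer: -4802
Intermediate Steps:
v(W) = 1
A(z, l) = 1 (A(z, l) = 1/1 = 1)
s = 0 (s = -6*(1*0 + 0) = -6*(0 + 0) = -6*0 = 0)
(s*v(-4) + 10) - 4812 = (0*1 + 10) - 4812 = (0 + 10) - 4812 = 10 - 4812 = -4802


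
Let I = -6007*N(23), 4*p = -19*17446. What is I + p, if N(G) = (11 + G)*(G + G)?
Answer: -18955633/2 ≈ -9.4778e+6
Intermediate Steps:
N(G) = 2*G*(11 + G) (N(G) = (11 + G)*(2*G) = 2*G*(11 + G))
p = -165737/2 (p = (-19*17446)/4 = (¼)*(-331474) = -165737/2 ≈ -82869.)
I = -9394948 (I = -12014*23*(11 + 23) = -12014*23*34 = -6007*1564 = -9394948)
I + p = -9394948 - 165737/2 = -18955633/2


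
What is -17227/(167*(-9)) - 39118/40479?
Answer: 212845793/20279979 ≈ 10.495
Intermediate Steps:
-17227/(167*(-9)) - 39118/40479 = -17227/(-1503) - 39118*1/40479 = -17227*(-1/1503) - 39118/40479 = 17227/1503 - 39118/40479 = 212845793/20279979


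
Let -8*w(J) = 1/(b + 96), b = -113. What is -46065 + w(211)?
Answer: -6264839/136 ≈ -46065.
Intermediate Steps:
w(J) = 1/136 (w(J) = -1/(8*(-113 + 96)) = -1/8/(-17) = -1/8*(-1/17) = 1/136)
-46065 + w(211) = -46065 + 1/136 = -6264839/136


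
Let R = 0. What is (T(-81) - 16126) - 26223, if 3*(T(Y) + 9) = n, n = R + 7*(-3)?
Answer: -42365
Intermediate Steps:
n = -21 (n = 0 + 7*(-3) = 0 - 21 = -21)
T(Y) = -16 (T(Y) = -9 + (⅓)*(-21) = -9 - 7 = -16)
(T(-81) - 16126) - 26223 = (-16 - 16126) - 26223 = -16142 - 26223 = -42365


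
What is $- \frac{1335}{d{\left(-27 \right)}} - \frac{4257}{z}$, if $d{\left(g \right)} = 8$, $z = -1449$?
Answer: $- \frac{211151}{1288} \approx -163.94$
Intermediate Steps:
$- \frac{1335}{d{\left(-27 \right)}} - \frac{4257}{z} = - \frac{1335}{8} - \frac{4257}{-1449} = \left(-1335\right) \frac{1}{8} - - \frac{473}{161} = - \frac{1335}{8} + \frac{473}{161} = - \frac{211151}{1288}$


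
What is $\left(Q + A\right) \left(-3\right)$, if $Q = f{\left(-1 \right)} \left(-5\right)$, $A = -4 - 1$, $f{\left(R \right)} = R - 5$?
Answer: $-75$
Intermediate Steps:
$f{\left(R \right)} = -5 + R$ ($f{\left(R \right)} = R - 5 = -5 + R$)
$A = -5$
$Q = 30$ ($Q = \left(-5 - 1\right) \left(-5\right) = \left(-6\right) \left(-5\right) = 30$)
$\left(Q + A\right) \left(-3\right) = \left(30 - 5\right) \left(-3\right) = 25 \left(-3\right) = -75$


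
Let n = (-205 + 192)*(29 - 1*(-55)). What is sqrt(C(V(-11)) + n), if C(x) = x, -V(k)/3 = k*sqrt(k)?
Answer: sqrt(-1092 + 33*I*sqrt(11)) ≈ 1.654 + 33.087*I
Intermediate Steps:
V(k) = -3*k**(3/2) (V(k) = -3*k*sqrt(k) = -3*k**(3/2))
n = -1092 (n = -13*(29 + 55) = -13*84 = -1092)
sqrt(C(V(-11)) + n) = sqrt(-(-33)*I*sqrt(11) - 1092) = sqrt(33*I*sqrt(11) - 1092) = sqrt(-1092 + 33*I*sqrt(11))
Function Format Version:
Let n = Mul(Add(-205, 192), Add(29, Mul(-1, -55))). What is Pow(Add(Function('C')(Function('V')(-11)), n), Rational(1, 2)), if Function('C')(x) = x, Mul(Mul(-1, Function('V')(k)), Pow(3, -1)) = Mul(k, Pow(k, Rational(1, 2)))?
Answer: Pow(Add(-1092, Mul(33, I, Pow(11, Rational(1, 2)))), Rational(1, 2)) ≈ Add(1.6540, Mul(33.087, I))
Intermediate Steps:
Function('V')(k) = Mul(-3, Pow(k, Rational(3, 2))) (Function('V')(k) = Mul(-3, Mul(k, Pow(k, Rational(1, 2)))) = Mul(-3, Pow(k, Rational(3, 2))))
n = -1092 (n = Mul(-13, Add(29, 55)) = Mul(-13, 84) = -1092)
Pow(Add(Function('C')(Function('V')(-11)), n), Rational(1, 2)) = Pow(Add(Mul(-3, Pow(-11, Rational(3, 2))), -1092), Rational(1, 2)) = Pow(Add(Mul(-3, Mul(-11, I, Pow(11, Rational(1, 2)))), -1092), Rational(1, 2)) = Pow(Add(Mul(33, I, Pow(11, Rational(1, 2))), -1092), Rational(1, 2)) = Pow(Add(-1092, Mul(33, I, Pow(11, Rational(1, 2)))), Rational(1, 2))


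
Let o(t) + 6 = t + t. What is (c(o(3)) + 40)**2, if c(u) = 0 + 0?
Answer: 1600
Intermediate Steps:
o(t) = -6 + 2*t (o(t) = -6 + (t + t) = -6 + 2*t)
c(u) = 0
(c(o(3)) + 40)**2 = (0 + 40)**2 = 40**2 = 1600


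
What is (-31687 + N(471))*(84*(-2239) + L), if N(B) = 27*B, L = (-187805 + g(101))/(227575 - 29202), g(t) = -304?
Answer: 101108442718470/28339 ≈ 3.5678e+9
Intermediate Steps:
L = -188109/198373 (L = (-187805 - 304)/(227575 - 29202) = -188109/198373 ≈ -0.94826)
(-31687 + N(471))*(84*(-2239) + L) = (-31687 + 27*471)*(84*(-2239) - 188109/198373) = (-31687 + 12717)*(-188076 - 188109/198373) = -18970*(-37309388457/198373) = 101108442718470/28339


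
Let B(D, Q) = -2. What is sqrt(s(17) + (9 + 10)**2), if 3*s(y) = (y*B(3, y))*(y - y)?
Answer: 19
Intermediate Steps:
s(y) = 0 (s(y) = ((y*(-2))*(y - y))/3 = (-2*y*0)/3 = (1/3)*0 = 0)
sqrt(s(17) + (9 + 10)**2) = sqrt(0 + (9 + 10)**2) = sqrt(0 + 19**2) = sqrt(0 + 361) = sqrt(361) = 19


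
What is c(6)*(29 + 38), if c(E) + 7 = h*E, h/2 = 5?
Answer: 3551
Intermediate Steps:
h = 10 (h = 2*5 = 10)
c(E) = -7 + 10*E
c(6)*(29 + 38) = (-7 + 10*6)*(29 + 38) = (-7 + 60)*67 = 53*67 = 3551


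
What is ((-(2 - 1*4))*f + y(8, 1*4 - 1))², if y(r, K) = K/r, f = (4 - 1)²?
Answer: 21609/64 ≈ 337.64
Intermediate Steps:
f = 9 (f = 3² = 9)
((-(2 - 1*4))*f + y(8, 1*4 - 1))² = (-(2 - 1*4)*9 + (1*4 - 1)/8)² = (-(2 - 4)*9 + (4 - 1)*(⅛))² = (-1*(-2)*9 + 3*(⅛))² = (2*9 + 3/8)² = (18 + 3/8)² = (147/8)² = 21609/64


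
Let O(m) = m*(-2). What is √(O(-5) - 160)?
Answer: 5*I*√6 ≈ 12.247*I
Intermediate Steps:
O(m) = -2*m
√(O(-5) - 160) = √(-2*(-5) - 160) = √(10 - 160) = √(-150) = 5*I*√6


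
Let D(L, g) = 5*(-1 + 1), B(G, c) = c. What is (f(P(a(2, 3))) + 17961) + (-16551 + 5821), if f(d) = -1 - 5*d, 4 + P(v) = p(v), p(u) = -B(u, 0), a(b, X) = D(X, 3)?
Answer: 7250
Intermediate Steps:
D(L, g) = 0 (D(L, g) = 5*0 = 0)
a(b, X) = 0
p(u) = 0 (p(u) = -1*0 = 0)
P(v) = -4 (P(v) = -4 + 0 = -4)
(f(P(a(2, 3))) + 17961) + (-16551 + 5821) = ((-1 - 5*(-4)) + 17961) + (-16551 + 5821) = ((-1 + 20) + 17961) - 10730 = (19 + 17961) - 10730 = 17980 - 10730 = 7250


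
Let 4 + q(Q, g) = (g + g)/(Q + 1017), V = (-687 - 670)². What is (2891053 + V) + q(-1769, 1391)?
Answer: 1779417857/376 ≈ 4.7325e+6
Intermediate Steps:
V = 1841449 (V = (-1357)² = 1841449)
q(Q, g) = -4 + 2*g/(1017 + Q) (q(Q, g) = -4 + (g + g)/(Q + 1017) = -4 + (2*g)/(1017 + Q) = -4 + 2*g/(1017 + Q))
(2891053 + V) + q(-1769, 1391) = (2891053 + 1841449) + 2*(-2034 + 1391 - 2*(-1769))/(1017 - 1769) = 4732502 + 2*(-2034 + 1391 + 3538)/(-752) = 4732502 + 2*(-1/752)*2895 = 4732502 - 2895/376 = 1779417857/376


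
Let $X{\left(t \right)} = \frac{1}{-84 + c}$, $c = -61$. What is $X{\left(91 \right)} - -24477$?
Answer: $\frac{3549164}{145} \approx 24477.0$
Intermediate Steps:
$X{\left(t \right)} = - \frac{1}{145}$ ($X{\left(t \right)} = \frac{1}{-84 - 61} = \frac{1}{-145} = - \frac{1}{145}$)
$X{\left(91 \right)} - -24477 = - \frac{1}{145} - -24477 = - \frac{1}{145} + 24477 = \frac{3549164}{145}$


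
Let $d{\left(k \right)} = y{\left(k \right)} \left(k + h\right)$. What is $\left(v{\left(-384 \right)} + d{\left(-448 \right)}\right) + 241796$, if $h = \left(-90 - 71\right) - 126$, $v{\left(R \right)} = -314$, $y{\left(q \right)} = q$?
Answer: $570762$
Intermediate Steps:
$h = -287$ ($h = -161 - 126 = -287$)
$d{\left(k \right)} = k \left(-287 + k\right)$ ($d{\left(k \right)} = k \left(k - 287\right) = k \left(-287 + k\right)$)
$\left(v{\left(-384 \right)} + d{\left(-448 \right)}\right) + 241796 = \left(-314 - 448 \left(-287 - 448\right)\right) + 241796 = \left(-314 - -329280\right) + 241796 = \left(-314 + 329280\right) + 241796 = 328966 + 241796 = 570762$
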